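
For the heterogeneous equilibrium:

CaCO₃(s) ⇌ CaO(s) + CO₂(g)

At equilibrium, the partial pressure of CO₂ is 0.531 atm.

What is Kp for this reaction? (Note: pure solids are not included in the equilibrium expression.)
K_p = 0.531

Solids (CaCO₃, CaO) have activity 1 and are excluded.
Kp = P(CO₂) = 0.531.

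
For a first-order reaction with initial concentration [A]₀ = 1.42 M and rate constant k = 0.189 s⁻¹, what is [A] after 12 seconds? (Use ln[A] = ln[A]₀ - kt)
0.1470 M

ln[A] = ln[A]₀ - k·t = ln(1.42) - (0.189)·(12) = 0.3507 - 2.2680 = -1.9173
[A] = e^(-1.9173) = 0.1470 M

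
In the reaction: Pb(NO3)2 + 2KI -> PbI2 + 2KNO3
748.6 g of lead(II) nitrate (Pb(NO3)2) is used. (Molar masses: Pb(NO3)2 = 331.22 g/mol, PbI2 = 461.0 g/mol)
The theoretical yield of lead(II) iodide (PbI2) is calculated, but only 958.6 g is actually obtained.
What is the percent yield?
Moles of Pb(NO3)2 = 748.6 g ÷ 331.22 g/mol = 2.26013 mol
Mole ratio: 1 mol PbI2 / 1 mol Pb(NO3)2
Moles of PbI2 = 2.26013 × (1/1) = 2.26013 mol
Theoretical yield = 2.26013 mol × 461.0 g/mol = 1041.9 g
Actual yield = 958.6 g
Percent yield = (958.6 / 1041.9) × 100% = 92.0%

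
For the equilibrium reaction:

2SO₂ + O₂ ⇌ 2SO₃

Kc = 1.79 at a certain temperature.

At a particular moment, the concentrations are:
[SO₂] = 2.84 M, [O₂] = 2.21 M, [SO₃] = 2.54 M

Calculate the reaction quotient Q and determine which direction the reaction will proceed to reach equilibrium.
Q = 0.362, Q < K, reaction proceeds forward (toward products)

Q = ([SO₃]^2) / ([SO₂]^2 × [O₂])
  = ((2.54)^2) / ((2.84)^2·(2.21)) = 6.4516/17.825 = 0.3619
Since Q = 0.3619 < Kc = 1.79, the reaction proceeds forward (toward products) to reach equilibrium.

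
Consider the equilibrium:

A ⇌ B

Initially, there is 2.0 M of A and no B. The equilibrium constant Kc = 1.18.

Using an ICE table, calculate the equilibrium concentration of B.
[B] = 1.083 M

ICE: [A] = 2.0 − x, [B] = x.
Kc = x/(2.0 − x) = 1.18 ⇒ x = 1.18·2.0/(1 + 1.18) = 2.36/2.18 = 1.083.
[B] = x = 1.083 M.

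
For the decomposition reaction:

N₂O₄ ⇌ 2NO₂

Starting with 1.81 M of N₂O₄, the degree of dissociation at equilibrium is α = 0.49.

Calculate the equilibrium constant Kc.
K_c = 3.4085

x = α·[A]₀ = 0.49 × 1.81 = 0.8869 M dissociated.
At eq: [N₂O₄] = 1.81 − 0.8869 = 0.9231 M; [NO₂] = 2x = 1.774 M.
Kc = [NO₂]²/[N₂O₄] = (1.774)²/0.9231 = 3.408.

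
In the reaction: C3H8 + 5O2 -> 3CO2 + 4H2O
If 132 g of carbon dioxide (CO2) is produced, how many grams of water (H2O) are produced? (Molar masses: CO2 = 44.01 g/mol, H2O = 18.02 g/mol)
Moles of CO2 = 132 g ÷ 44.01 g/mol = 2.99932 mol
Mole ratio: 4 mol H2O / 3 mol CO2
Moles of H2O = 2.99932 × (4/3) = 3.99909 mol
Mass of H2O = 3.99909 mol × 18.02 g/mol = 72.06 g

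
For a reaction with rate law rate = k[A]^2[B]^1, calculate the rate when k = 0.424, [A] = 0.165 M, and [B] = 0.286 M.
0.003301 M/s

rate = k·[A]^2·[B]^1 = 0.424·(0.165)^2·(0.286)^1 = 0.424·0.027225·0.286 = 0.003301 M/s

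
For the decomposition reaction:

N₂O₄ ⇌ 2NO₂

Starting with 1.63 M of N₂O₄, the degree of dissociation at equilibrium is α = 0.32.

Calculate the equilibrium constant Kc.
K_c = 0.9818

x = α·[A]₀ = 0.32 × 1.63 = 0.5216 M dissociated.
At eq: [N₂O₄] = 1.63 − 0.5216 = 1.108 M; [NO₂] = 2x = 1.043 M.
Kc = [NO₂]²/[N₂O₄] = (1.043)²/1.108 = 0.9818.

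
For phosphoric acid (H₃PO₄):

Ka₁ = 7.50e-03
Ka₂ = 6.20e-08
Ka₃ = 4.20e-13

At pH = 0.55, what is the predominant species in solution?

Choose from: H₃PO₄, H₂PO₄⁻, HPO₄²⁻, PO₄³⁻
H₃PO₄

pKa1 = 2.12, pKa2 = 7.21, pKa3 = 12.38. Each pKa is the crossover between adjacent species; pH = 0.55 lies in the region where H₃PO₄ predominates.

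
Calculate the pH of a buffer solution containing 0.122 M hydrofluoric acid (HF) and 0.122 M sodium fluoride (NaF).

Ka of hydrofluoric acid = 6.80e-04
pH = 3.17

pKa = -log(6.80e-04) = 3.17. pH = pKa + log([A⁻]/[HA]) = 3.17 + log(0.122/0.122)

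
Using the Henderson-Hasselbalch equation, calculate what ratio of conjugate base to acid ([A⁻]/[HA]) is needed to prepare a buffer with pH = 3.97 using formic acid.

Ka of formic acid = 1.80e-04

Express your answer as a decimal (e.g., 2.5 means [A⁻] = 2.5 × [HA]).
[A⁻]/[HA] = 1.680

pKa = −log(1.80e-04) = 3.7447. pH = pKa + log([A⁻]/[HA]). 3.97 = 3.7447 + log(ratio). log(ratio) = 3.97 − 3.7447 = 0.2253. ratio = 10^(0.2253) = 1.680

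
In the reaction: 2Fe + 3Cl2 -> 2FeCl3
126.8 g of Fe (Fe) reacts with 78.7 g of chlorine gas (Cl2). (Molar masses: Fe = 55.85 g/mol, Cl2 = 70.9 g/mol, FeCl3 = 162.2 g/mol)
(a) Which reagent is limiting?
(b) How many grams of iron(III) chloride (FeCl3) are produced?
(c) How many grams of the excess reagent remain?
(a) Cl2, (b) 120 g, (c) 85.47 g

Moles of Fe = 126.8 g ÷ 55.85 g/mol = 2.27037 mol
Moles of Cl2 = 78.7 g ÷ 70.9 g/mol = 1.11001 mol
Moles ÷ coefficient: Fe: 2.27037/2 = 1.135, Cl2: 1.11001/3 = 0.37
(a) Cl2 has the smaller value, so Cl2 is the limiting reagent.
(b) Moles of FeCl3 = 1.11001 mol Cl2 × (2/3) = 0.740009 mol; mass = 0.740009 mol × 162.2 g/mol = 120 g
(c) Fe consumed = 1.11001 × (2/3) = 0.740009 mol; remaining = 2.27037 − 0.740009 = 1.53036 mol; mass = 1.53036 mol × 55.85 g/mol = 85.47 g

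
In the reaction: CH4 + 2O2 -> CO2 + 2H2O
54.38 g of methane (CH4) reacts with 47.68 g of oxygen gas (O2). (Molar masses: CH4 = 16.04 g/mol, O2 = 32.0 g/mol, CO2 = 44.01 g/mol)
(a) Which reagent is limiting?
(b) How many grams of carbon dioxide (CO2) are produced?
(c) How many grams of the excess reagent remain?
(a) O2, (b) 32.79 g, (c) 42.43 g

Moles of CH4 = 54.38 g ÷ 16.04 g/mol = 3.39027 mol
Moles of O2 = 47.68 g ÷ 32.0 g/mol = 1.49 mol
Moles ÷ coefficient: CH4: 3.39027/1 = 3.39, O2: 1.49/2 = 0.745
(a) O2 has the smaller value, so O2 is the limiting reagent.
(b) Moles of CO2 = 1.49 mol O2 × (1/2) = 0.745 mol; mass = 0.745 mol × 44.01 g/mol = 32.79 g
(c) CH4 consumed = 1.49 × (1/2) = 0.745 mol; remaining = 3.39027 − 0.745 = 2.64527 mol; mass = 2.64527 mol × 16.04 g/mol = 42.43 g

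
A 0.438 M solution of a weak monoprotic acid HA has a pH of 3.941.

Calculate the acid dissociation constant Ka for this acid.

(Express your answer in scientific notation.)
K_a = 3.00e-08

[H⁺] = 10^(−pH) = 10^(−3.941) = 1.146e-04 M. For HA ⇌ H⁺ + A⁻, Ka = x²/(C − x) = (1.146e-04)²/(0.438 − 1.146e-04) = 3.00e-08.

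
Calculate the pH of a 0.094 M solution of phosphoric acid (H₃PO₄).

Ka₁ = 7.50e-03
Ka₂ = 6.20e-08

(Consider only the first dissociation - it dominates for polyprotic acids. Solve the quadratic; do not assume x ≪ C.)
pH = 1.64

x² + Ka₁·x − Ka₁·C = 0 with Ka₁ = 7.50e-03, C = 0.094.
x = (−Ka₁ + √(Ka₁² + 4·Ka₁·C))/2 = 2.3065e-02 M, so pH = 1.64.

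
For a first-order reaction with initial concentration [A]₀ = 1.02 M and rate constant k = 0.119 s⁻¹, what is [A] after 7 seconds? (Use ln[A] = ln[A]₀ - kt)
0.4434 M

ln[A] = ln[A]₀ - k·t = ln(1.02) - (0.119)·(7) = 0.0198 - 0.8330 = -0.8132
[A] = e^(-0.8132) = 0.4434 M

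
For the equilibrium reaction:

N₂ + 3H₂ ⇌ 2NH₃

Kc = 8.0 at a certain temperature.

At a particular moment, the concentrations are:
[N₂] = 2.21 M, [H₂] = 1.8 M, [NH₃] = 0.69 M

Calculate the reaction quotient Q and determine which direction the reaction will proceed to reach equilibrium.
Q = 0.037, Q < K, reaction proceeds forward (toward products)

Q = ([NH₃]^2) / ([N₂] × [H₂]^3)
  = ((0.69)^2) / ((2.21)·(1.8)^3) = 0.4761/12.889 = 0.03694
Since Q = 0.03694 < Kc = 8.0, the reaction proceeds forward (toward products) to reach equilibrium.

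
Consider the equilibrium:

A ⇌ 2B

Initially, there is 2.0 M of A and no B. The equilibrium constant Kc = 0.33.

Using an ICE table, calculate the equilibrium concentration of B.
[B] = 0.734 M

ICE: [A] = 2.0 − x, [B] = 2x.
Kc = (2x)²/(2.0 − x) = 0.33 ⇒ 4x² + 0.33x − 0.66 = 0.
x = (−0.33 + √(0.33² + 4·4·0.66))/(2·4) = (−0.33 + √10.669)/8 = 0.36704.
[B] = 2x = 0.734 M.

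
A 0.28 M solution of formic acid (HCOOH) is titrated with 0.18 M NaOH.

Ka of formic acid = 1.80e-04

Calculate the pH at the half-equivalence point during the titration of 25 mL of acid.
pH = pKa = 3.74

At the half-equivalence point, [HA] = [A⁻], so by Henderson–Hasselbalch pH = pKa + log(1) = pKa.
pKa = −log(1.80e-04) = 3.74.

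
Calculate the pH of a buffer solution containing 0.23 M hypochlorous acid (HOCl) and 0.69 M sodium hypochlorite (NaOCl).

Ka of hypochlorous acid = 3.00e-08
pH = 8.00

pKa = -log(3.00e-08) = 7.52. pH = pKa + log([A⁻]/[HA]) = 7.52 + log(0.69/0.23)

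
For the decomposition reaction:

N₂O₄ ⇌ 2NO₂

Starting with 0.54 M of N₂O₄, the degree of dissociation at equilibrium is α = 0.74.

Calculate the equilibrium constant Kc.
K_c = 4.5493

x = α·[A]₀ = 0.74 × 0.54 = 0.3996 M dissociated.
At eq: [N₂O₄] = 0.54 − 0.3996 = 0.1404 M; [NO₂] = 2x = 0.7992 M.
Kc = [NO₂]²/[N₂O₄] = (0.7992)²/0.1404 = 4.549.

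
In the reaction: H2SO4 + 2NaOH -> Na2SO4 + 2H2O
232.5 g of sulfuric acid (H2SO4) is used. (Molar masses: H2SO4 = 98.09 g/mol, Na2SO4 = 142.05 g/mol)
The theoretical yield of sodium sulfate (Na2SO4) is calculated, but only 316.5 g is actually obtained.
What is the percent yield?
Moles of H2SO4 = 232.5 g ÷ 98.09 g/mol = 2.37027 mol
Mole ratio: 1 mol Na2SO4 / 1 mol H2SO4
Moles of Na2SO4 = 2.37027 × (1/1) = 2.37027 mol
Theoretical yield = 2.37027 mol × 142.05 g/mol = 336.7 g
Actual yield = 316.5 g
Percent yield = (316.5 / 336.7) × 100% = 94.0%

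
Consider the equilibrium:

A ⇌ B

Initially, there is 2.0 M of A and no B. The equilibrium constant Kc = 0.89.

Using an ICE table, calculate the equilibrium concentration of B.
[B] = 0.942 M

ICE: [A] = 2.0 − x, [B] = x.
Kc = x/(2.0 − x) = 0.89 ⇒ x = 0.89·2.0/(1 + 0.89) = 1.78/1.89 = 0.9418.
[B] = x = 0.942 M.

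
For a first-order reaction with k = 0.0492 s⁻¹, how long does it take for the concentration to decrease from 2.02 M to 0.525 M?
27.39 s

From ln[A] = ln[A]₀ - k·t: t = ln([A]₀/[A])/k = ln(2.02/0.525)/0.0492 = ln(3.8476)/0.0492 = 1.3475/0.0492 = 27.39 s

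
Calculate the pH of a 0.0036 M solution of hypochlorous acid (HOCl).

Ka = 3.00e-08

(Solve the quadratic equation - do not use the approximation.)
pH = 4.98

x² + Ka×x - Ka×C = 0. Using quadratic formula: [H⁺] = 1.0377e-05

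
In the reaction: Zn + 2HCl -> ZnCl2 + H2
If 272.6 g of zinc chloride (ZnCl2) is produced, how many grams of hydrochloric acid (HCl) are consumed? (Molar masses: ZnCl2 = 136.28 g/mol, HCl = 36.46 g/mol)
Moles of ZnCl2 = 272.6 g ÷ 136.28 g/mol = 2.00029 mol
Mole ratio: 2 mol HCl / 1 mol ZnCl2
Moles of HCl = 2.00029 × (2/1) = 4.00059 mol
Mass of HCl = 4.00059 mol × 36.46 g/mol = 145.9 g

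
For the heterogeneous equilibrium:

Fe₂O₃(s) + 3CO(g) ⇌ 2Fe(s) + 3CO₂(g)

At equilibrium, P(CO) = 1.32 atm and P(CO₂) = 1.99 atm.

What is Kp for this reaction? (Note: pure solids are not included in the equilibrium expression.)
K_p = 3.426

Solids (Fe₂O₃, Fe) are excluded.
Kp = P(CO₂)³/P(CO)³ = (1.99)³/(1.32)³ = 7.881/2.3 = 3.426.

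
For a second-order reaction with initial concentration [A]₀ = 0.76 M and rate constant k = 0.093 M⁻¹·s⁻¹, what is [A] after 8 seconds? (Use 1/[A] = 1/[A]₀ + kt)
0.4855 M

1/[A] = 1/[A]₀ + k·t = 1/0.76 + (0.093)·(8) = 1.3158 + 0.7440 = 2.0598
[A] = 1/2.0598 = 0.4855 M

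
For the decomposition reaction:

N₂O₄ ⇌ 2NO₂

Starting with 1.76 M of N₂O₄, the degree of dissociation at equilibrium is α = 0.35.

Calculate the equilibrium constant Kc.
K_c = 1.3268

x = α·[A]₀ = 0.35 × 1.76 = 0.616 M dissociated.
At eq: [N₂O₄] = 1.76 − 0.616 = 1.144 M; [NO₂] = 2x = 1.232 M.
Kc = [NO₂]²/[N₂O₄] = (1.232)²/1.144 = 1.327.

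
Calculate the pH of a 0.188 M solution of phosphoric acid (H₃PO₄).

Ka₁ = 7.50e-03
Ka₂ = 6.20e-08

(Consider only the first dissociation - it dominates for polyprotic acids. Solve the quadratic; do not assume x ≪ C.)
pH = 1.47

x² + Ka₁·x − Ka₁·C = 0 with Ka₁ = 7.50e-03, C = 0.188.
x = (−Ka₁ + √(Ka₁² + 4·Ka₁·C))/2 = 3.3987e-02 M, so pH = 1.47.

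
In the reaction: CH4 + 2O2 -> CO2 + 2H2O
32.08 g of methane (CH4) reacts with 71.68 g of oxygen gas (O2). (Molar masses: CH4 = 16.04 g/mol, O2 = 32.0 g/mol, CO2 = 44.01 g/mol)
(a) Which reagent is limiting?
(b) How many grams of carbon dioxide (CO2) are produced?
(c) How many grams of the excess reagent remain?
(a) O2, (b) 49.29 g, (c) 14.12 g

Moles of CH4 = 32.08 g ÷ 16.04 g/mol = 2 mol
Moles of O2 = 71.68 g ÷ 32.0 g/mol = 2.24 mol
Moles ÷ coefficient: CH4: 2/1 = 2, O2: 2.24/2 = 1.12
(a) O2 has the smaller value, so O2 is the limiting reagent.
(b) Moles of CO2 = 2.24 mol O2 × (1/2) = 1.12 mol; mass = 1.12 mol × 44.01 g/mol = 49.29 g
(c) CH4 consumed = 2.24 × (1/2) = 1.12 mol; remaining = 2 − 1.12 = 0.88 mol; mass = 0.88 mol × 16.04 g/mol = 14.12 g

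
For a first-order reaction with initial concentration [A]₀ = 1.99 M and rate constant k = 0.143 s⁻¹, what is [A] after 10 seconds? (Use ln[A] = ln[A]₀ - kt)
0.4762 M

ln[A] = ln[A]₀ - k·t = ln(1.99) - (0.143)·(10) = 0.6881 - 1.4300 = -0.7419
[A] = e^(-0.7419) = 0.4762 M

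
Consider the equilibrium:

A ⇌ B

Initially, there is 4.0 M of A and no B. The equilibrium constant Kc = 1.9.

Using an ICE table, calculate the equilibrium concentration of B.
[B] = 2.621 M

ICE: [A] = 4.0 − x, [B] = x.
Kc = x/(4.0 − x) = 1.9 ⇒ x = 1.9·4.0/(1 + 1.9) = 7.6/2.9 = 2.621.
[B] = x = 2.621 M.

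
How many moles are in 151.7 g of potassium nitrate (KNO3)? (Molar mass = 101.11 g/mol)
Moles = 151.7 g ÷ 101.11 g/mol = 1.5 mol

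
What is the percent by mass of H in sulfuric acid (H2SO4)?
Mass of H in formula = 1.008 × 2 = 2.016 g/mol
Molar mass = 98.09 g/mol
% H = (2.016/98.09) × 100% = 2.06%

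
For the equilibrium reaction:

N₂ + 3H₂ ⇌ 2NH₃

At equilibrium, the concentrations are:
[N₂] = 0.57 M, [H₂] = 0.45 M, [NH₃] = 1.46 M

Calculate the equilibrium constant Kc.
K_c = 41.0387

Kc = ([NH₃]^2) / ([N₂] × [H₂]^3)
   = ((1.46)^2) / ((0.57)·(0.45)^3)
   = 2.1316 / 0.051941 = 41.0387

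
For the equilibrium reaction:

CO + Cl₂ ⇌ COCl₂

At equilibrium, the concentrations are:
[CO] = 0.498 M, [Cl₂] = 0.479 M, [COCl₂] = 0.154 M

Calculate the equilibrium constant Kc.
K_c = 0.6456

Kc = ([COCl₂]) / ([CO] × [Cl₂])
   = ((0.154)) / ((0.498)·(0.479))
   = 0.154 / 0.23854 = 0.6456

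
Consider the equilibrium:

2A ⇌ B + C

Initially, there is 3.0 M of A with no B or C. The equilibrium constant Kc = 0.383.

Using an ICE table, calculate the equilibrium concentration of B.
[B] = 0.830 M

ICE: [A] = 3.0 − 2x, [B] = [C] = x.
Kc = x²/(3.0 − 2x)² = 0.383 ⇒ √Kc = x/(3.0 − 2x).
x = √0.383·3.0/(1 + 2√0.383) = 0.61887·3.0/2.2377 = 0.82968.
[B] = x = 0.830 M.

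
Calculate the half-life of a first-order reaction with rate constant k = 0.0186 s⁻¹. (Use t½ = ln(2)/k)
37.27 s

t½ = ln(2)/k = 0.6931/0.0186 = 37.27 s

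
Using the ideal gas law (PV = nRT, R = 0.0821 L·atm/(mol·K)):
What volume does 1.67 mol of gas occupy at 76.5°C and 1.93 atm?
T = 76.5°C + 273.15 = 349.65 K
V = nRT/P = (1.67 × 0.0821 × 349.65) / 1.93
V = 24.84 L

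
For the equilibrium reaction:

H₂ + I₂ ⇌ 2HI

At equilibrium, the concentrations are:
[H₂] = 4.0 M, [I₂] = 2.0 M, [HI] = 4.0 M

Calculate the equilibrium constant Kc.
K_c = 2.0000

Kc = ([HI]^2) / ([H₂] × [I₂])
   = ((4.0)^2) / ((4.0)·(2.0))
   = 16 / 8 = 2.0000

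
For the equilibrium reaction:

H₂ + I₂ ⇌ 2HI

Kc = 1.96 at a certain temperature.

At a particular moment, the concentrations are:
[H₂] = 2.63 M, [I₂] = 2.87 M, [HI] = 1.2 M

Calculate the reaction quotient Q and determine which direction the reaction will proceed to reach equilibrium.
Q = 0.191, Q < K, reaction proceeds forward (toward products)

Q = ([HI]^2) / ([H₂] × [I₂])
  = ((1.2)^2) / ((2.63)·(2.87)) = 1.44/7.5481 = 0.1908
Since Q = 0.1908 < Kc = 1.96, the reaction proceeds forward (toward products) to reach equilibrium.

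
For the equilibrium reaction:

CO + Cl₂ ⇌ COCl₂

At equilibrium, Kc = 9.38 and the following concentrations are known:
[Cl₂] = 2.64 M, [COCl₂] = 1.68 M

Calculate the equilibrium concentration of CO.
[CO] = 0.0678 M

Kc = ([COCl₂]) / ([CO] × [Cl₂]) = 9.38
[CO]^1 = (product terms)/(Kc · other reactant terms) = 1.68 / (9.38 · 2.64) = 0.067843
[CO] = 0.0678 M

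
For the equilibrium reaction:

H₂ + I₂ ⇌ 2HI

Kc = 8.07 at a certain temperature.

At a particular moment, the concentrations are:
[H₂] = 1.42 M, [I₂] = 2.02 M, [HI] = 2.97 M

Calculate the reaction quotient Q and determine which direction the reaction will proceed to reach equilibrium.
Q = 3.075, Q < K, reaction proceeds forward (toward products)

Q = ([HI]^2) / ([H₂] × [I₂])
  = ((2.97)^2) / ((1.42)·(2.02)) = 8.8209/2.8684 = 3.075
Since Q = 3.075 < Kc = 8.07, the reaction proceeds forward (toward products) to reach equilibrium.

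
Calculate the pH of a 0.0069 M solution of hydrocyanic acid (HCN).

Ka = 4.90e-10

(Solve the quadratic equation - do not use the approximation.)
pH = 5.74

x² + Ka×x - Ka×C = 0. Using quadratic formula: [H⁺] = 1.8385e-06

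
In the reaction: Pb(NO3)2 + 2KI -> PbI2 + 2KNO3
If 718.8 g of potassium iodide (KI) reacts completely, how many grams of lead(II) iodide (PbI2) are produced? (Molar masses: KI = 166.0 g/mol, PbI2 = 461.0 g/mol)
Moles of KI = 718.8 g ÷ 166.0 g/mol = 4.33012 mol
Mole ratio: 1 mol PbI2 / 2 mol KI
Moles of PbI2 = 4.33012 × (1/2) = 2.16506 mol
Mass of PbI2 = 2.16506 mol × 461.0 g/mol = 998.1 g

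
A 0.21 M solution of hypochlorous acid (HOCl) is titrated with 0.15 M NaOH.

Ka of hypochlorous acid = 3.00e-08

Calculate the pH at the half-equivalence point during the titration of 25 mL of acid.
pH = pKa = 7.52

At the half-equivalence point, [HA] = [A⁻], so by Henderson–Hasselbalch pH = pKa + log(1) = pKa.
pKa = −log(3.00e-08) = 7.52.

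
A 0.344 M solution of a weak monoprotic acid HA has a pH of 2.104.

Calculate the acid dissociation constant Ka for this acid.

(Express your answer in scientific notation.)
K_a = 1.84e-04

[H⁺] = 10^(−pH) = 10^(−2.104) = 7.870e-03 M. For HA ⇌ H⁺ + A⁻, Ka = x²/(C − x) = (7.870e-03)²/(0.344 − 7.870e-03) = 1.84e-04.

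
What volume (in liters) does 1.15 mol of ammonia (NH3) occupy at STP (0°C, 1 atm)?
At STP, 1 mol of gas occupies 22.4 L
Volume = 1.15 mol × 22.4 L/mol = 25.76 L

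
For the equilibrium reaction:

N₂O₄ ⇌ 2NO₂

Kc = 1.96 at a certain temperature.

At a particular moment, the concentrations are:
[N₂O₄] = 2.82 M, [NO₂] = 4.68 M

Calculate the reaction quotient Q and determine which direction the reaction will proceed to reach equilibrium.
Q = 7.767, Q > K, reaction proceeds reverse (toward reactants)

Q = ([NO₂]^2) / ([N₂O₄])
  = ((4.68)^2) / ((2.82)) = 21.902/2.82 = 7.767
Since Q = 7.767 > Kc = 1.96, the reaction proceeds reverse (toward reactants) to reach equilibrium.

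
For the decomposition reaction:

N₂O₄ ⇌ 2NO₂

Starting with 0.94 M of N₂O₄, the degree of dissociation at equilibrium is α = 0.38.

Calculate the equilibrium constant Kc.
K_c = 0.8757

x = α·[A]₀ = 0.38 × 0.94 = 0.3572 M dissociated.
At eq: [N₂O₄] = 0.94 − 0.3572 = 0.5828 M; [NO₂] = 2x = 0.7144 M.
Kc = [NO₂]²/[N₂O₄] = (0.7144)²/0.5828 = 0.8757.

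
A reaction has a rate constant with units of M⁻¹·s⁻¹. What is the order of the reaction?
second order (2)

For an n-th order reaction, k has units M^(1-n)·s⁻¹. Matching M⁻¹·s⁻¹ gives 1-n = -1, so n = 2 (second order).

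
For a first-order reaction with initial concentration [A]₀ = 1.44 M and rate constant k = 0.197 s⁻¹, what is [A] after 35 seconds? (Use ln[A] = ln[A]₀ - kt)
0.0015 M

ln[A] = ln[A]₀ - k·t = ln(1.44) - (0.197)·(35) = 0.3646 - 6.8950 = -6.5304
[A] = e^(-6.5304) = 0.0015 M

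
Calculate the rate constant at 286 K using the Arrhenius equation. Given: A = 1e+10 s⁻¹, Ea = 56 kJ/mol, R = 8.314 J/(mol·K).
5.91e-01 s⁻¹

k = A·exp(-Ea/(R·T)) = 1e+10·exp(-56000/(8.314·286)) = 1e+10·exp(-23.5511) = 1e+10·5.9138e-11 = 5.91e-01 s⁻¹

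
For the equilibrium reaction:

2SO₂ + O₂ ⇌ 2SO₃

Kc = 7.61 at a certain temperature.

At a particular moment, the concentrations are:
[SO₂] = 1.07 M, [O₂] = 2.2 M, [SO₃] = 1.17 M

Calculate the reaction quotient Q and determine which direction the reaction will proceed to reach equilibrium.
Q = 0.543, Q < K, reaction proceeds forward (toward products)

Q = ([SO₃]^2) / ([SO₂]^2 × [O₂])
  = ((1.17)^2) / ((1.07)^2·(2.2)) = 1.3689/2.5188 = 0.5435
Since Q = 0.5435 < Kc = 7.61, the reaction proceeds forward (toward products) to reach equilibrium.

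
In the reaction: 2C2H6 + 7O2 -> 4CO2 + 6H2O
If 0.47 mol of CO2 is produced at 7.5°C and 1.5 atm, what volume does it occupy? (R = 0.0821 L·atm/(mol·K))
T = 7.5°C + 273.15 = 280.65 K
V = nRT/P = (0.47 × 0.0821 × 280.65) / 1.5
V = 7.22 L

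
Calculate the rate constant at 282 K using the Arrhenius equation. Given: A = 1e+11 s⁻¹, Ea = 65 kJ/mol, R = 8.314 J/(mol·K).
9.11e-02 s⁻¹

k = A·exp(-Ea/(R·T)) = 1e+11·exp(-65000/(8.314·282)) = 1e+11·exp(-27.7239) = 1e+11·9.1131e-13 = 9.11e-02 s⁻¹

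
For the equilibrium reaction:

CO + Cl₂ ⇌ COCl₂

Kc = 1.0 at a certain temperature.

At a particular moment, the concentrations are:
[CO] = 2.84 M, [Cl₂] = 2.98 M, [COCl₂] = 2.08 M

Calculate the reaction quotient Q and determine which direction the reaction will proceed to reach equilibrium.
Q = 0.246, Q < K, reaction proceeds forward (toward products)

Q = ([COCl₂]) / ([CO] × [Cl₂])
  = ((2.08)) / ((2.84)·(2.98)) = 2.08/8.4632 = 0.2458
Since Q = 0.2458 < Kc = 1.0, the reaction proceeds forward (toward products) to reach equilibrium.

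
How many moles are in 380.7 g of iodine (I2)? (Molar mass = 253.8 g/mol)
Moles = 380.7 g ÷ 253.8 g/mol = 1.5 mol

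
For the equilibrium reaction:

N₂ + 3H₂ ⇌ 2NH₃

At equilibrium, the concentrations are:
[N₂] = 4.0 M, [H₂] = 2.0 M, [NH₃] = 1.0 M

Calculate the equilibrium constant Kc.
K_c = 0.0312

Kc = ([NH₃]^2) / ([N₂] × [H₂]^3)
   = ((1.0)^2) / ((4.0)·(2.0)^3)
   = 1 / 32 = 0.0312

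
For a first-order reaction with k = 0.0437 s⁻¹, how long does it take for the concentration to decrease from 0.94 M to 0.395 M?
19.84 s

From ln[A] = ln[A]₀ - k·t: t = ln([A]₀/[A])/k = ln(0.94/0.395)/0.0437 = ln(2.3797)/0.0437 = 0.8670/0.0437 = 19.84 s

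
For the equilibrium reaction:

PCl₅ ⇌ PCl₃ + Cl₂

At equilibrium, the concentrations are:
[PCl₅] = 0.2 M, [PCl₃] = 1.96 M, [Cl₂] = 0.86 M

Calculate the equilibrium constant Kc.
K_c = 8.4280

Kc = ([PCl₃] × [Cl₂]) / ([PCl₅])
   = ((1.96)·(0.86)) / ((0.2))
   = 1.6856 / 0.2 = 8.4280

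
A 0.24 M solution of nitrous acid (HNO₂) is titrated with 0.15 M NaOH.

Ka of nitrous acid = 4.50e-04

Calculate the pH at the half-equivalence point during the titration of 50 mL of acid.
pH = pKa = 3.35

At the half-equivalence point, [HA] = [A⁻], so by Henderson–Hasselbalch pH = pKa + log(1) = pKa.
pKa = −log(4.50e-04) = 3.35.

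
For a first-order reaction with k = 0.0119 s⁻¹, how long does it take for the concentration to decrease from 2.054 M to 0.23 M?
183.99 s

From ln[A] = ln[A]₀ - k·t: t = ln([A]₀/[A])/k = ln(2.054/0.23)/0.0119 = ln(8.9304)/0.0119 = 2.1895/0.0119 = 183.99 s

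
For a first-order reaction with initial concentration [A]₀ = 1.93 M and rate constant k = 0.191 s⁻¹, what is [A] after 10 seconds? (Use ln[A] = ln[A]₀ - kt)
0.2858 M

ln[A] = ln[A]₀ - k·t = ln(1.93) - (0.191)·(10) = 0.6575 - 1.9100 = -1.2525
[A] = e^(-1.2525) = 0.2858 M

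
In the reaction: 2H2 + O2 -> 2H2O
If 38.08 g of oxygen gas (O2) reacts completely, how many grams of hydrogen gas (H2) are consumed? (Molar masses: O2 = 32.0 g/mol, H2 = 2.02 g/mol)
Moles of O2 = 38.08 g ÷ 32.0 g/mol = 1.19 mol
Mole ratio: 2 mol H2 / 1 mol O2
Moles of H2 = 1.19 × (2/1) = 2.38 mol
Mass of H2 = 2.38 mol × 2.02 g/mol = 4.808 g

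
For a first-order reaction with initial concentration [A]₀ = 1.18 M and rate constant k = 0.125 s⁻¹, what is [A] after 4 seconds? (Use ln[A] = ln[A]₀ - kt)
0.7157 M

ln[A] = ln[A]₀ - k·t = ln(1.18) - (0.125)·(4) = 0.1655 - 0.5000 = -0.3345
[A] = e^(-0.3345) = 0.7157 M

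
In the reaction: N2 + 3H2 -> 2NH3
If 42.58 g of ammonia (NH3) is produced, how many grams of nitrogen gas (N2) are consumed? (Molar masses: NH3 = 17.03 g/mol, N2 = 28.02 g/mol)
Moles of NH3 = 42.58 g ÷ 17.03 g/mol = 2.50029 mol
Mole ratio: 1 mol N2 / 2 mol NH3
Moles of N2 = 2.50029 × (1/2) = 1.25015 mol
Mass of N2 = 1.25015 mol × 28.02 g/mol = 35.03 g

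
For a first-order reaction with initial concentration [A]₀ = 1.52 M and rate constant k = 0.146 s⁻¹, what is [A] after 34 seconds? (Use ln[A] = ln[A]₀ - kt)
0.0106 M

ln[A] = ln[A]₀ - k·t = ln(1.52) - (0.146)·(34) = 0.4187 - 4.9640 = -4.5453
[A] = e^(-4.5453) = 0.0106 M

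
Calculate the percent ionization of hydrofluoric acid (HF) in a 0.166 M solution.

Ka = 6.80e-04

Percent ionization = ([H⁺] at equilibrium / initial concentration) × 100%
Percent ionization = 6.2%

Let x = [H⁺]. Ka = x²/(C - x) ⇒ x² + (6.80e-04)x - (6.80e-04)(0.166) = 0. x = 1.0290e-02. Percent = (1.0290e-02/0.166) × 100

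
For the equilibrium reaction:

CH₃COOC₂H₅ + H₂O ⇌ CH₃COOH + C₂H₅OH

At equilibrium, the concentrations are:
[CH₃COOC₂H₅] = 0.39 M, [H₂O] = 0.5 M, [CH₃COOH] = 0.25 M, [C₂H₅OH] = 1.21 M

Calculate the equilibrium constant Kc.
K_c = 1.5513

Kc = ([CH₃COOH] × [C₂H₅OH]) / ([CH₃COOC₂H₅] × [H₂O])
   = ((0.25)·(1.21)) / ((0.39)·(0.5))
   = 0.3025 / 0.195 = 1.5513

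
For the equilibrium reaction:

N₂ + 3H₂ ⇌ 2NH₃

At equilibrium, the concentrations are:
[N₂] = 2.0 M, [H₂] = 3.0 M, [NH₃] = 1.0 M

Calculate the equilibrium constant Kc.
K_c = 0.0185

Kc = ([NH₃]^2) / ([N₂] × [H₂]^3)
   = ((1.0)^2) / ((2.0)·(3.0)^3)
   = 1 / 54 = 0.0185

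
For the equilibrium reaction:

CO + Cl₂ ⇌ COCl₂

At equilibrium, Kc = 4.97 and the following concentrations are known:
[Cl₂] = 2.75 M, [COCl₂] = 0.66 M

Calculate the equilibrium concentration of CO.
[CO] = 0.0483 M

Kc = ([COCl₂]) / ([CO] × [Cl₂]) = 4.97
[CO]^1 = (product terms)/(Kc · other reactant terms) = 0.66 / (4.97 · 2.75) = 0.04829
[CO] = 0.0483 M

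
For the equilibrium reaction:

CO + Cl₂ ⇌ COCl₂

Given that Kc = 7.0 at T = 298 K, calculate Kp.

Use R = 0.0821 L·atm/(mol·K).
K_p = 0.2861

Δn = (moles gaseous products) − (moles gaseous reactants) = -1
T = 298 K; RT = 0.0821 × 298 = 24.4658
Kp = Kc·(RT)^Δn = 7.0 × (24.4658)^-1 = 7.0 × 0.0408734 = 0.2861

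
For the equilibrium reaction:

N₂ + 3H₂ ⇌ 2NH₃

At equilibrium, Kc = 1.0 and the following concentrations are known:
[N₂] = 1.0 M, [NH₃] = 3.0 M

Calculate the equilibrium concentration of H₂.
[H₂] = 2.0801 M

Kc = ([NH₃]^2) / ([N₂] × [H₂]^3) = 1.0
[H₂]^3 = (product terms)/(Kc · other reactant terms) = 9 / (1.0 · 1) = 9
[H₂] = (9)^(1/3) = 2.0801 M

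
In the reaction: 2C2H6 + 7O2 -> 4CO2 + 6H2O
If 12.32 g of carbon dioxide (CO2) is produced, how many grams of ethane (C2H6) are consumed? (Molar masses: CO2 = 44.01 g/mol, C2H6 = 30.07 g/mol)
Moles of CO2 = 12.32 g ÷ 44.01 g/mol = 0.279936 mol
Mole ratio: 2 mol C2H6 / 4 mol CO2
Moles of C2H6 = 0.279936 × (2/4) = 0.139968 mol
Mass of C2H6 = 0.139968 mol × 30.07 g/mol = 4.209 g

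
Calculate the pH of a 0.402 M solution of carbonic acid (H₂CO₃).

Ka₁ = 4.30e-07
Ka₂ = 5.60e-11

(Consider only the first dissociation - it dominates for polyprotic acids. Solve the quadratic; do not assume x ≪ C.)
pH = 3.38

x² + Ka₁·x − Ka₁·C = 0 with Ka₁ = 4.30e-07, C = 0.402.
x = (−Ka₁ + √(Ka₁² + 4·Ka₁·C))/2 = 4.1555e-04 M, so pH = 3.38.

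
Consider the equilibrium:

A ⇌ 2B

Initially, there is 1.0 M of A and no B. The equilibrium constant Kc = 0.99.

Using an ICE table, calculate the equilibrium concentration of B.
[B] = 0.778 M

ICE: [A] = 1.0 − x, [B] = 2x.
Kc = (2x)²/(1.0 − x) = 0.99 ⇒ 4x² + 0.99x − 0.99 = 0.
x = (−0.99 + √(0.99² + 4·4·0.99))/(2·4) = (−0.99 + √16.82)/8 = 0.3889.
[B] = 2x = 0.778 M.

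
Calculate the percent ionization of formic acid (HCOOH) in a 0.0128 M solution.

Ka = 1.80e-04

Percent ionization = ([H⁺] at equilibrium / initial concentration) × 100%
Percent ionization = 11.2%

Let x = [H⁺]. Ka = x²/(C - x) ⇒ x² + (1.80e-04)x - (1.80e-04)(0.0128) = 0. x = 1.4306e-03. Percent = (1.4306e-03/0.0128) × 100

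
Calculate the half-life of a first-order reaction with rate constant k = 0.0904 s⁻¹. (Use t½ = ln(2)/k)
7.67 s

t½ = ln(2)/k = 0.6931/0.0904 = 7.67 s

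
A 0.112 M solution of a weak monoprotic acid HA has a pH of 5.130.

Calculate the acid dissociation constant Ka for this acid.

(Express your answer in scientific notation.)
K_a = 4.91e-10

[H⁺] = 10^(−pH) = 10^(−5.130) = 7.413e-06 M. For HA ⇌ H⁺ + A⁻, Ka = x²/(C − x) = (7.413e-06)²/(0.112 − 7.413e-06) = 4.91e-10.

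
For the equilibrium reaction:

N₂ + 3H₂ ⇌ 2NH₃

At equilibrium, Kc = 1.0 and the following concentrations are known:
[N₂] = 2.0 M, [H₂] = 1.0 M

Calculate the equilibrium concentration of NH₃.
[NH₃] = 1.4142 M

Kc = ([NH₃]^2) / ([N₂] × [H₂]^3) = 1.0
[NH₃]^2 = Kc · (reactant terms)/(other product terms) = 1.0 · 2 / 1 = 2
[NH₃] = (2)^(1/2) = 1.4142 M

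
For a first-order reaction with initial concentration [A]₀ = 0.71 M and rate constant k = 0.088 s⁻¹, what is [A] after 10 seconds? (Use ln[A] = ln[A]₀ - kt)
0.2945 M

ln[A] = ln[A]₀ - k·t = ln(0.71) - (0.088)·(10) = -0.3425 - 0.8800 = -1.2225
[A] = e^(-1.2225) = 0.2945 M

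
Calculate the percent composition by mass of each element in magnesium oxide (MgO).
Mg: 60.31%, O: 39.69%

Molar mass of MgO = 40.31 g/mol
% Mg = (1 × 24.31) / 40.31 × 100% = 24.31 / 40.31 × 100% = 60.31%
% O = (1 × 16.0) / 40.31 × 100% = 16 / 40.31 × 100% = 39.69%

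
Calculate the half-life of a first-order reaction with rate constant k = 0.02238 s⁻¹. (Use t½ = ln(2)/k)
30.97 s

t½ = ln(2)/k = 0.6931/0.02238 = 30.97 s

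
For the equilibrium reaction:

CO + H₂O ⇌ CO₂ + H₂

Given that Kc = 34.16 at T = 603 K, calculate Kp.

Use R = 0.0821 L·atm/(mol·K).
K_p = 34.1600

Δn = (moles gaseous products) − (moles gaseous reactants) = 0
T = 603 K; RT = 0.0821 × 603 = 49.5063
Kp = Kc·(RT)^Δn = 34.16 × (49.5063)^0 = 34.16 × 1 = 34.1600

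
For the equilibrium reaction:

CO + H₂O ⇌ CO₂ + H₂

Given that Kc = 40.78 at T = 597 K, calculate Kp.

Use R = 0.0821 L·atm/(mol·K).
K_p = 40.7800

Δn = (moles gaseous products) − (moles gaseous reactants) = 0
T = 597 K; RT = 0.0821 × 597 = 49.0137
Kp = Kc·(RT)^Δn = 40.78 × (49.0137)^0 = 40.78 × 1 = 40.7800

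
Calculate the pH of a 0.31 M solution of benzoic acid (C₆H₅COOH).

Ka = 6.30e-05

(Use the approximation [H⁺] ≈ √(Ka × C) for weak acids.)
pH = 2.35

[H⁺] = √(Ka × C) = √(6.30e-05 × 0.31) = 4.4193e-03. pH = -log(4.4193e-03)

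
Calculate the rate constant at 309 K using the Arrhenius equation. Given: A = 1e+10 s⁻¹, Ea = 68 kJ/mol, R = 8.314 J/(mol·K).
3.20e-02 s⁻¹

k = A·exp(-Ea/(R·T)) = 1e+10·exp(-68000/(8.314·309)) = 1e+10·exp(-26.4692) = 1e+10·3.1958e-12 = 3.20e-02 s⁻¹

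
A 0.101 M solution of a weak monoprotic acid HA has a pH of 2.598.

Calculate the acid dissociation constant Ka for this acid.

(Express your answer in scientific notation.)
K_a = 6.47e-05

[H⁺] = 10^(−pH) = 10^(−2.598) = 2.523e-03 M. For HA ⇌ H⁺ + A⁻, Ka = x²/(C − x) = (2.523e-03)²/(0.101 − 2.523e-03) = 6.47e-05.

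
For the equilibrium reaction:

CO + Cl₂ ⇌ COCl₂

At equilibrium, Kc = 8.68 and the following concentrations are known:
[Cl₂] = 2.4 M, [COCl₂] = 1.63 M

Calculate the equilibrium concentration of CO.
[CO] = 0.0782 M

Kc = ([COCl₂]) / ([CO] × [Cl₂]) = 8.68
[CO]^1 = (product terms)/(Kc · other reactant terms) = 1.63 / (8.68 · 2.4) = 0.078245
[CO] = 0.0782 M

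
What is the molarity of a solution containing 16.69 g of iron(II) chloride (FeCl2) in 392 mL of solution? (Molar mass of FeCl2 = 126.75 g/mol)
Moles of FeCl2 = 16.69 g ÷ 126.75 g/mol = 0.131677 mol
Volume = 392 mL = 0.392 L
Molarity = 0.131677 mol ÷ 0.392 L = 0.3359 M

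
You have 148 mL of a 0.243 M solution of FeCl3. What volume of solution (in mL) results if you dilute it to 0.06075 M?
Using M₁V₁ = M₂V₂:
0.243 × 148 = 0.06075 × V₂
V₂ = (0.243 × 148) / 0.06075 = 592 mL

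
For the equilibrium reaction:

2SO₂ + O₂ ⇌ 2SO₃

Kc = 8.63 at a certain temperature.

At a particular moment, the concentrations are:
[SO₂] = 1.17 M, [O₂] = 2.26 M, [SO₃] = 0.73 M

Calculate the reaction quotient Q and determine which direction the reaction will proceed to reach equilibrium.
Q = 0.172, Q < K, reaction proceeds forward (toward products)

Q = ([SO₃]^2) / ([SO₂]^2 × [O₂])
  = ((0.73)^2) / ((1.17)^2·(2.26)) = 0.5329/3.0937 = 0.1723
Since Q = 0.1723 < Kc = 8.63, the reaction proceeds forward (toward products) to reach equilibrium.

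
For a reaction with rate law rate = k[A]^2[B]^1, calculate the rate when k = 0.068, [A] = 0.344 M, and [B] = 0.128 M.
0.00103 M/s

rate = k·[A]^2·[B]^1 = 0.068·(0.344)^2·(0.128)^1 = 0.068·0.118336·0.128 = 0.00103 M/s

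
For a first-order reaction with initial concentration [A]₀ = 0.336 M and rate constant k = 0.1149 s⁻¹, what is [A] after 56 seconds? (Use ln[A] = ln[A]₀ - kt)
0.0005 M

ln[A] = ln[A]₀ - k·t = ln(0.336) - (0.1149)·(56) = -1.0906 - 6.4344 = -7.5250
[A] = e^(-7.5250) = 0.0005 M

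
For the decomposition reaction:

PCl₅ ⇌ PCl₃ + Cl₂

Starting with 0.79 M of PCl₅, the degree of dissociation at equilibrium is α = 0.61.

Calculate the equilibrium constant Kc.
K_c = 0.7537

x = α·[A]₀ = 0.61 × 0.79 = 0.4819 M dissociated.
At eq: [PCl₅] = 0.79 − 0.4819 = 0.3081 M; [PCl₃] = [Cl₂] = x = 0.4819 M.
Kc = [PCl₃][Cl₂]/[PCl₅] = (0.4819)²/0.3081 = 0.7537.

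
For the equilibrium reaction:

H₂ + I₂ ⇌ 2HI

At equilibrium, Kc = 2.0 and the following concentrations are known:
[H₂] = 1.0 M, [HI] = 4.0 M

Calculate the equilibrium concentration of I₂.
[I₂] = 8.0000 M

Kc = ([HI]^2) / ([H₂] × [I₂]) = 2.0
[I₂]^1 = (product terms)/(Kc · other reactant terms) = 16 / (2.0 · 1) = 8
[I₂] = 8.0000 M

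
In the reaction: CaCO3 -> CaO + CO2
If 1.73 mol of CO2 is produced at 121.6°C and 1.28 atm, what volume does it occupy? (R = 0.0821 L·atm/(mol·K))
T = 121.6°C + 273.15 = 394.75 K
V = nRT/P = (1.73 × 0.0821 × 394.75) / 1.28
V = 43.80 L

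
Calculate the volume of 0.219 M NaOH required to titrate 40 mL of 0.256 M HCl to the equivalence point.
V_{base} = 46.8 mL

At equivalence: moles acid = moles base.
moles HCl = 0.256 M × 0.04 L = 0.01024 mol
V_NaOH = 0.01024 mol ÷ 0.219 M = 0.04676 L = 46.8 mL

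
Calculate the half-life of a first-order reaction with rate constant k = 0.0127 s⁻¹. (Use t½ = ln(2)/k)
54.58 s

t½ = ln(2)/k = 0.6931/0.0127 = 54.58 s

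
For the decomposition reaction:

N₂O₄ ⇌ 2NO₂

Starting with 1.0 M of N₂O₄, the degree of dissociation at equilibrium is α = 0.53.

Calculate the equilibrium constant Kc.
K_c = 2.3906

x = α·[A]₀ = 0.53 × 1.0 = 0.53 M dissociated.
At eq: [N₂O₄] = 1.0 − 0.53 = 0.47 M; [NO₂] = 2x = 1.06 M.
Kc = [NO₂]²/[N₂O₄] = (1.06)²/0.47 = 2.391.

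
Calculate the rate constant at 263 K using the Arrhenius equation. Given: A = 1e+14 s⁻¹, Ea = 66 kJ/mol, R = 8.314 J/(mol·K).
7.78e+00 s⁻¹

k = A·exp(-Ea/(R·T)) = 1e+14·exp(-66000/(8.314·263)) = 1e+14·exp(-30.1841) = 1e+14·7.7842e-14 = 7.78e+00 s⁻¹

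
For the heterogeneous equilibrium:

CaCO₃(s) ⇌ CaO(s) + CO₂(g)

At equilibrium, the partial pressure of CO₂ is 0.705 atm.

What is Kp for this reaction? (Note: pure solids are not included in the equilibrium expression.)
K_p = 0.705

Solids (CaCO₃, CaO) have activity 1 and are excluded.
Kp = P(CO₂) = 0.705.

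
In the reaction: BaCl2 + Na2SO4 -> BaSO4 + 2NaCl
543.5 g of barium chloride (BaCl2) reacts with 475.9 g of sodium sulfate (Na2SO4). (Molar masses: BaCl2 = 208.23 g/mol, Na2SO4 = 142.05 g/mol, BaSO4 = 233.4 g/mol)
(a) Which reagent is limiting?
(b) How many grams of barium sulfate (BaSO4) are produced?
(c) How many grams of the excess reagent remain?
(a) BaCl2, (b) 609.2 g, (c) 105.1 g

Moles of BaCl2 = 543.5 g ÷ 208.23 g/mol = 2.61009 mol
Moles of Na2SO4 = 475.9 g ÷ 142.05 g/mol = 3.35023 mol
Moles ÷ coefficient: BaCl2: 2.61009/1 = 2.61, Na2SO4: 3.35023/1 = 3.35
(a) BaCl2 has the smaller value, so BaCl2 is the limiting reagent.
(b) Moles of BaSO4 = 2.61009 mol BaCl2 × (1/1) = 2.61009 mol; mass = 2.61009 mol × 233.4 g/mol = 609.2 g
(c) Na2SO4 consumed = 2.61009 × (1/1) = 2.61009 mol; remaining = 3.35023 − 2.61009 = 0.740134 mol; mass = 0.740134 mol × 142.05 g/mol = 105.1 g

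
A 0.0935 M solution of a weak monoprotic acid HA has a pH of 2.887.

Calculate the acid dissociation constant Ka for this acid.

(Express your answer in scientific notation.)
K_a = 1.82e-05

[H⁺] = 10^(−pH) = 10^(−2.887) = 1.297e-03 M. For HA ⇌ H⁺ + A⁻, Ka = x²/(C − x) = (1.297e-03)²/(0.0935 − 1.297e-03) = 1.82e-05.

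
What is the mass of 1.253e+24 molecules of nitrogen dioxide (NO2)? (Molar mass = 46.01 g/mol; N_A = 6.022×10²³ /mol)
Moles = 1.253e+24 ÷ 6.022×10²³ = 2.0807 mol
Mass = 2.0807 mol × 46.01 g/mol = 95.73 g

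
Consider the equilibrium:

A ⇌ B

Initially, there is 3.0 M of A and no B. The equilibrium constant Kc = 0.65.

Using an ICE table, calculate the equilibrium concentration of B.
[B] = 1.182 M

ICE: [A] = 3.0 − x, [B] = x.
Kc = x/(3.0 − x) = 0.65 ⇒ x = 0.65·3.0/(1 + 0.65) = 1.95/1.65 = 1.182.
[B] = x = 1.182 M.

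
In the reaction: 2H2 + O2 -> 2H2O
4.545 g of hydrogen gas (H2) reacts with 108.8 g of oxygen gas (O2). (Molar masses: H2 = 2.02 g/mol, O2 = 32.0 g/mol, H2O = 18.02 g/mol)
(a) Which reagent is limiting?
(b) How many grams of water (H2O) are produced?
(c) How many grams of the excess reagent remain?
(a) H2, (b) 40.55 g, (c) 72.8 g

Moles of H2 = 4.545 g ÷ 2.02 g/mol = 2.25 mol
Moles of O2 = 108.8 g ÷ 32.0 g/mol = 3.4 mol
Moles ÷ coefficient: H2: 2.25/2 = 1.125, O2: 3.4/1 = 3.4
(a) H2 has the smaller value, so H2 is the limiting reagent.
(b) Moles of H2O = 2.25 mol H2 × (2/2) = 2.25 mol; mass = 2.25 mol × 18.02 g/mol = 40.55 g
(c) O2 consumed = 2.25 × (1/2) = 1.125 mol; remaining = 3.4 − 1.125 = 2.275 mol; mass = 2.275 mol × 32.0 g/mol = 72.8 g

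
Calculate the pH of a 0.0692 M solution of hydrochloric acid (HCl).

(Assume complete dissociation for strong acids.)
pH = 1.16

[H⁺] = 0.0692 M for strong acid. pH = -log[H⁺] = -log(0.0692)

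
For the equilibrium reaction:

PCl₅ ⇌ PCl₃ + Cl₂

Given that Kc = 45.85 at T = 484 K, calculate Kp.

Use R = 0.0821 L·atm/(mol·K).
K_p = 1.82e+03

Δn = (moles gaseous products) − (moles gaseous reactants) = 1
T = 484 K; RT = 0.0821 × 484 = 39.7364
Kp = Kc·(RT)^Δn = 45.85 × (39.7364)^1 = 45.85 × 39.7364 = 1.82e+03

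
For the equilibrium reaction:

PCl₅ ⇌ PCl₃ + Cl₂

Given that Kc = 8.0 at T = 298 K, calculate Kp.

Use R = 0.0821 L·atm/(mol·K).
K_p = 195.7264

Δn = (moles gaseous products) − (moles gaseous reactants) = 1
T = 298 K; RT = 0.0821 × 298 = 24.4658
Kp = Kc·(RT)^Δn = 8.0 × (24.4658)^1 = 8.0 × 24.4658 = 195.7264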